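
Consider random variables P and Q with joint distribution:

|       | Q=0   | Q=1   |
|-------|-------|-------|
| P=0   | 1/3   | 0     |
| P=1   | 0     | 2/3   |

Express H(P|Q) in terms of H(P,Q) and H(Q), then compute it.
H(P|Q) = H(P,Q) - H(Q)

Marginal P(Q) (column sums):
  P(Q=0) = 1/3 + 0 = 1/3
  P(Q=1) = 0 + 2/3 = 2/3

H(P,Q) = -[(1/3)·log₂(1/3) + (2/3)·log₂(2/3)]
  = 0.5283 + 0.3900
  = 0.9183 bits
H(Q) = -[(1/3)·log₂(1/3) + (2/3)·log₂(2/3)]
  = 0.5283 + 0.3900
  = 0.9183 bits

H(P|Q) = 0.9183 - 0.9183 = 0.0000 bits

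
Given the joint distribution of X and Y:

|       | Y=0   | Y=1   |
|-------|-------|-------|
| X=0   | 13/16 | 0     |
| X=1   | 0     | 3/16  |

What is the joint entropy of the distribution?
H(X,Y) = -Σ P(X,Y) log₂ P(X,Y), summed over the non-zero cells:
H(X,Y) = -[(13/16)·log₂(13/16) + (3/16)·log₂(3/16)]
  = 0.2434 + 0.4528
  = 0.6962 bits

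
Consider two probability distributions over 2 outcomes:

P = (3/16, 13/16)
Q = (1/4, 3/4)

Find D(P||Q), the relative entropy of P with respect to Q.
D(P||Q) = Σ P(i) log₂(P(i)/Q(i))
  i=0: (3/16) × log₂((3/16)/(1/4)) = (3/16) × log₂(3/4) = -0.0778
  i=1: (13/16) × log₂((13/16)/(3/4)) = (13/16) × log₂(13/12) = 0.0938
D(P||Q) = -0.0778 + 0.0938
  = 0.0160 bits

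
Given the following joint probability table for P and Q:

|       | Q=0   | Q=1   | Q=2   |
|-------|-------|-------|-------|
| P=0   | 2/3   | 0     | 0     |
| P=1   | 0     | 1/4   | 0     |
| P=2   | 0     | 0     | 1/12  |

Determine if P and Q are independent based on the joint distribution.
Marginal P(P) (row sums):
  P(P=0) = 2/3 + 0 + 0 = 2/3
  P(P=1) = 0 + 1/4 + 0 = 1/4
  P(P=2) = 0 + 0 + 1/12 = 1/12
Marginal P(Q) (column sums):
  P(Q=0) = 2/3 + 0 + 0 = 2/3
  P(Q=1) = 0 + 1/4 + 0 = 1/4
  P(Q=2) = 0 + 0 + 1/12 = 1/12

P and Q are independent iff P(P=i,Q=j) = P(P=i)·P(Q=j) for every cell.
  P(P=0)·P(Q=0) = 2/3 × 2/3 = 4/9, but P(P=0,Q=0) = 2/3 ✗

No, P and Q are not independent. Quantitatively, I(P;Q) > 0:

H(P) = -[(2/3)·log₂(2/3) + (1/4)·log₂(1/4) + (1/12)·log₂(1/12)]
  = 0.3900 + 0.5000 + 0.2987
  = 1.1887 bits
H(Q) = -[(2/3)·log₂(2/3) + (1/4)·log₂(1/4) + (1/12)·log₂(1/12)]
  = 0.3900 + 0.5000 + 0.2987
  = 1.1887 bits
H(P,Q) = -[(2/3)·log₂(2/3) + (1/4)·log₂(1/4) + (1/12)·log₂(1/12)]
  = 0.3900 + 0.5000 + 0.2987
  = 1.1887 bits
I(P;Q) = H(P) + H(Q) - H(P,Q) = 1.1887 + 1.1887 - 1.1887 = 1.1887 bits > 0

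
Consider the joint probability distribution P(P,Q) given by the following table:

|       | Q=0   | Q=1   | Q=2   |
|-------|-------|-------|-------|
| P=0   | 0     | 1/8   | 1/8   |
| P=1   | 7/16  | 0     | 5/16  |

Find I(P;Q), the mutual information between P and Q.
Marginal P(P) (row sums):
  P(P=0) = 0 + 1/8 + 1/8 = 1/4
  P(P=1) = 7/16 + 0 + 5/16 = 3/4
Marginal P(Q) (column sums):
  P(Q=0) = 0 + 7/16 = 7/16
  P(Q=1) = 1/8 + 0 = 1/8
  P(Q=2) = 1/8 + 5/16 = 7/16

H(P) = -[(1/4)·log₂(1/4) + (3/4)·log₂(3/4)]
  = 0.5000 + 0.3113
  = 0.8113 bits
H(Q) = -[(7/16)·log₂(7/16) + (1/8)·log₂(1/8) + (7/16)·log₂(7/16)]
  = 0.5218 + 0.3750 + 0.5218
  = 1.4186 bits
H(P,Q) = -[(1/8)·log₂(1/8) + (1/8)·log₂(1/8) + (7/16)·log₂(7/16) + (5/16)·log₂(5/16)]
  = 0.3750 + 0.3750 + 0.5218 + 0.5244
  = 1.7962 bits

I(P;Q) = H(P) + H(Q) - H(P,Q)
  = 0.8113 + 1.4186 - 1.7962
  = 0.4337 bits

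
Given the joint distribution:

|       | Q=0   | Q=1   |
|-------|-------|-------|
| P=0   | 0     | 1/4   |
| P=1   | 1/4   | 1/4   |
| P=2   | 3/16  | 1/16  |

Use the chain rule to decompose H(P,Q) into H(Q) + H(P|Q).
By the chain rule: H(P,Q) = H(Q) + H(P|Q)

Marginal P(Q) (column sums):
  P(Q=0) = 0 + 1/4 + 3/16 = 7/16
  P(Q=1) = 1/4 + 1/4 + 1/16 = 9/16
H(Q) = -[(7/16)·log₂(7/16) + (9/16)·log₂(9/16)]
  = 0.5218 + 0.4669
  = 0.9887 bits
H(P|Q) = -Σ P(P,Q)·log₂ P(P|Q), where P(P|Q) = P(P,Q) / P(Q)
  (cells with P(P,Q) = 0 contribute 0)
  (P=0,Q=1): P(P|Q) = (1/4)/(9/16) = 4/9;  -(1/4)·log₂(4/9) = 0.2925
  (P=1,Q=0): P(P|Q) = (1/4)/(7/16) = 4/7;  -(1/4)·log₂(4/7) = 0.2018
  (P=1,Q=1): P(P|Q) = (1/4)/(9/16) = 4/9;  -(1/4)·log₂(4/9) = 0.2925
  (P=2,Q=0): P(P|Q) = (3/16)/(7/16) = 3/7;  -(3/16)·log₂(3/7) = 0.2292
  (P=2,Q=1): P(P|Q) = (1/16)/(9/16) = 1/9;  -(1/16)·log₂(1/9) = 0.1981
H(P|Q) = 0.2925 + 0.2018 + 0.2925 + 0.2292 + 0.1981
  = 1.2141 bits

H(P,Q) = H(Q) + H(P|Q) = 0.9887 + 1.2141 = 2.2028 bits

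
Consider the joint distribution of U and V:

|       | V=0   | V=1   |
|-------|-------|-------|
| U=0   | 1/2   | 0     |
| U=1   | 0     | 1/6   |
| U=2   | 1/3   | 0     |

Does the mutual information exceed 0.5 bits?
Marginal P(U) (row sums):
  P(U=0) = 1/2 + 0 = 1/2
  P(U=1) = 0 + 1/6 = 1/6
  P(U=2) = 1/3 + 0 = 1/3
Marginal P(V) (column sums):
  P(V=0) = 1/2 + 0 + 1/3 = 5/6
  P(V=1) = 0 + 1/6 + 0 = 1/6

H(U) = -[(1/2)·log₂(1/2) + (1/6)·log₂(1/6) + (1/3)·log₂(1/3)]
  = 0.5000 + 0.4308 + 0.5283
  = 1.4591 bits
H(V) = -[(5/6)·log₂(5/6) + (1/6)·log₂(1/6)]
  = 0.2192 + 0.4308
  = 0.6500 bits
H(U,V) = -[(1/2)·log₂(1/2) + (1/6)·log₂(1/6) + (1/3)·log₂(1/3)]
  = 0.5000 + 0.4308 + 0.5283
  = 1.4591 bits

I(U;V) = H(U) + H(V) - H(U,V)
  = 1.4591 + 0.6500 - 1.4591
  = 0.6500 bits

Yes. I(U;V) = 0.6500 bits, which is > 0.5 bits.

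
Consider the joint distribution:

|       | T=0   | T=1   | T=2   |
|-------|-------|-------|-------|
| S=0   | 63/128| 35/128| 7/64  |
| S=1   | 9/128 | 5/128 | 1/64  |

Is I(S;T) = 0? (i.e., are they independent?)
Marginal P(S) (row sums):
  P(S=0) = 63/128 + 35/128 + 7/64 = 7/8
  P(S=1) = 9/128 + 5/128 + 1/64 = 1/8
Marginal P(T) (column sums):
  P(T=0) = 63/128 + 9/128 = 9/16
  P(T=1) = 35/128 + 5/128 = 5/16
  P(T=2) = 7/64 + 1/64 = 1/8

S and T are independent iff P(S=i,T=j) = P(S=i)·P(T=j) for every cell.
  P(S=0)·P(T=0) = 7/8 × 9/16 = 63/128 = P(S=0,T=0) ✓
  P(S=0)·P(T=1) = 7/8 × 5/16 = 35/128 = P(S=0,T=1) ✓
  P(S=0)·P(T=2) = 7/8 × 1/8 = 7/64 = P(S=0,T=2) ✓
  P(S=1)·P(T=0) = 1/8 × 9/16 = 9/128 = P(S=1,T=0) ✓
  P(S=1)·P(T=1) = 1/8 × 5/16 = 5/128 = P(S=1,T=1) ✓
  P(S=1)·P(T=2) = 1/8 × 1/8 = 1/64 = P(S=1,T=2) ✓

Yes, S and T are independent: every cell factors, so I(S;T) = 0 bits.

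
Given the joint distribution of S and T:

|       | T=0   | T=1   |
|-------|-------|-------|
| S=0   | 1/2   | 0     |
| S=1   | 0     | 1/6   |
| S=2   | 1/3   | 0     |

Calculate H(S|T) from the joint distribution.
Marginal P(T) (column sums):
  P(T=0) = 1/2 + 0 + 1/3 = 5/6
  P(T=1) = 0 + 1/6 + 0 = 1/6

H(S|T) = -Σ P(S,T)·log₂ P(S|T), where P(S|T) = P(S,T) / P(T)
  (cells with P(S,T) = 0 contribute 0)
  (S=0,T=0): P(S|T) = (1/2)/(5/6) = 3/5;  -(1/2)·log₂(3/5) = 0.3685
  (S=1,T=1): P(S|T) = (1/6)/(1/6) = 1;  -(1/6)·log₂(1) = 0.0000
  (S=2,T=0): P(S|T) = (1/3)/(5/6) = 2/5;  -(1/3)·log₂(2/5) = 0.4406
H(S|T) = 0.3685 + 0.0000 + 0.4406
  = 0.8091 bits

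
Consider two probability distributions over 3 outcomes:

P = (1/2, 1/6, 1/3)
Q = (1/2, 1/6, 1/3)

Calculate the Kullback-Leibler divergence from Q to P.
D(P||Q) = Σ P(i) log₂(P(i)/Q(i))
  i=0: (1/2) × log₂((1/2)/(1/2)) = (1/2) × log₂(1) = 0.0000
  i=1: (1/6) × log₂((1/6)/(1/6)) = (1/6) × log₂(1) = 0.0000
  i=2: (1/3) × log₂((1/3)/(1/3)) = (1/3) × log₂(1) = 0.0000
D(P||Q) = 0.0000 + 0.0000 + 0.0000
  = 0.0000 bits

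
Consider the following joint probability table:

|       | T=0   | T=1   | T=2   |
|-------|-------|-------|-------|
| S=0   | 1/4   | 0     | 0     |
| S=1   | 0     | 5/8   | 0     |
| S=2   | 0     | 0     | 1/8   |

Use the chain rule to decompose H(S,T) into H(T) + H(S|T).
By the chain rule: H(S,T) = H(T) + H(S|T)

Marginal P(T) (column sums):
  P(T=0) = 1/4 + 0 + 0 = 1/4
  P(T=1) = 0 + 5/8 + 0 = 5/8
  P(T=2) = 0 + 0 + 1/8 = 1/8
H(T) = -[(1/4)·log₂(1/4) + (5/8)·log₂(5/8) + (1/8)·log₂(1/8)]
  = 0.5000 + 0.4238 + 0.3750
  = 1.2988 bits
H(S|T) = -Σ P(S,T)·log₂ P(S|T), where P(S|T) = P(S,T) / P(T)
  (cells with P(S,T) = 0 contribute 0)
  (S=0,T=0): P(S|T) = (1/4)/(1/4) = 1;  -(1/4)·log₂(1) = 0.0000
  (S=1,T=1): P(S|T) = (5/8)/(5/8) = 1;  -(5/8)·log₂(1) = 0.0000
  (S=2,T=2): P(S|T) = (1/8)/(1/8) = 1;  -(1/8)·log₂(1) = 0.0000
H(S|T) = 0.0000 + 0.0000 + 0.0000
  = 0.0000 bits

H(S,T) = H(T) + H(S|T) = 1.2988 + 0.0000 = 1.2988 bits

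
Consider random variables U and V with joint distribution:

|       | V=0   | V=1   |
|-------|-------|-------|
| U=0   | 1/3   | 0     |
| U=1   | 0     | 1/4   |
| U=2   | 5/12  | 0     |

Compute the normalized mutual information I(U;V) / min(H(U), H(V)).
Marginal P(U) (row sums):
  P(U=0) = 1/3 + 0 = 1/3
  P(U=1) = 0 + 1/4 = 1/4
  P(U=2) = 5/12 + 0 = 5/12
Marginal P(V) (column sums):
  P(V=0) = 1/3 + 0 + 5/12 = 3/4
  P(V=1) = 0 + 1/4 + 0 = 1/4

H(U) = -[(1/3)·log₂(1/3) + (1/4)·log₂(1/4) + (5/12)·log₂(5/12)]
  = 0.5283 + 0.5000 + 0.5263
  = 1.5546 bits
H(V) = -[(3/4)·log₂(3/4) + (1/4)·log₂(1/4)]
  = 0.3113 + 0.5000
  = 0.8113 bits
H(U,V) = -[(1/3)·log₂(1/3) + (1/4)·log₂(1/4) + (5/12)·log₂(5/12)]
  = 0.5283 + 0.5000 + 0.5263
  = 1.5546 bits

I(U;V) = H(U) + H(V) - H(U,V)
  = 1.5546 + 0.8113 - 1.5546
  = 0.8113 bits

min(H(U), H(V)) = min(1.5546, 0.8113) = 0.8113 bits
Normalized MI = 0.8113 / 0.8113 = 1.0000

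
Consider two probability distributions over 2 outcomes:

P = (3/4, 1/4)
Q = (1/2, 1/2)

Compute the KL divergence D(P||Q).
D(P||Q) = Σ P(i) log₂(P(i)/Q(i))
  i=0: (3/4) × log₂((3/4)/(1/2)) = (3/4) × log₂(3/2) = 0.4387
  i=1: (1/4) × log₂((1/4)/(1/2)) = (1/4) × log₂(1/2) = -0.2500
D(P||Q) = 0.4387 - 0.2500
  = 0.1887 bits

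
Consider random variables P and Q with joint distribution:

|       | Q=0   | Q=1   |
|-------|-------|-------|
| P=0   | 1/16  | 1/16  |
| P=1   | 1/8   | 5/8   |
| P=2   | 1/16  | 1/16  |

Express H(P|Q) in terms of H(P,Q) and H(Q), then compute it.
H(P|Q) = H(P,Q) - H(Q)

Marginal P(Q) (column sums):
  P(Q=0) = 1/16 + 1/8 + 1/16 = 1/4
  P(Q=1) = 1/16 + 5/8 + 1/16 = 3/4

H(P,Q) = -[(1/16)·log₂(1/16) + (1/16)·log₂(1/16) + (1/8)·log₂(1/8) + (5/8)·log₂(5/8) + (1/16)·log₂(1/16) + (1/16)·log₂(1/16)]
  = 0.2500 + 0.2500 + 0.3750 + 0.4238 + 0.2500 + 0.2500
  = 1.7988 bits
H(Q) = -[(1/4)·log₂(1/4) + (3/4)·log₂(3/4)]
  = 0.5000 + 0.3113
  = 0.8113 bits

H(P|Q) = 1.7988 - 0.8113 = 0.9875 bits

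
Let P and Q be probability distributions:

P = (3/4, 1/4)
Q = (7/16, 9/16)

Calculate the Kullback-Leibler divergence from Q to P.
D(P||Q) = Σ P(i) log₂(P(i)/Q(i))
  i=0: (3/4) × log₂((3/4)/(7/16)) = (3/4) × log₂(12/7) = 0.5832
  i=1: (1/4) × log₂((1/4)/(9/16)) = (1/4) × log₂(4/9) = -0.2925
D(P||Q) = 0.5832 - 0.2925
  = 0.2907 bits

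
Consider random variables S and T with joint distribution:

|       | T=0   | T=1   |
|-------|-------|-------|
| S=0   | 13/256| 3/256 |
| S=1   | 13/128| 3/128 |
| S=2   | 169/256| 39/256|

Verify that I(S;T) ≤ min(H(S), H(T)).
Marginal P(S) (row sums):
  P(S=0) = 13/256 + 3/256 = 1/16
  P(S=1) = 13/128 + 3/128 = 1/8
  P(S=2) = 169/256 + 39/256 = 13/16
Marginal P(T) (column sums):
  P(T=0) = 13/256 + 13/128 + 169/256 = 13/16
  P(T=1) = 3/256 + 3/128 + 39/256 = 3/16

H(S) = -[(1/16)·log₂(1/16) + (1/8)·log₂(1/8) + (13/16)·log₂(13/16)]
  = 0.2500 + 0.3750 + 0.2434
  = 0.8684 bits
H(T) = -[(13/16)·log₂(13/16) + (3/16)·log₂(3/16)]
  = 0.2434 + 0.4528
  = 0.6962 bits
H(S,T) = -[(13/256)·log₂(13/256) + (3/256)·log₂(3/256) + (13/128)·log₂(13/128) + (3/128)·log₂(3/128) + (169/256)·log₂(169/256) + (39/256)·log₂(39/256)]
  = 0.2183 + 0.0752 + 0.3351 + 0.1269 + 0.3955 + 0.4136
  = 1.5646 bits

I(S;T) = H(S) + H(T) - H(S,T)
  = 0.8684 + 0.6962 - 1.5646
  = 0.0000 bits

min(H(S), H(T)) = min(0.8684, 0.6962) = 0.6962 bits
Since 0.0000 ≤ 0.6962, the bound is satisfied ✓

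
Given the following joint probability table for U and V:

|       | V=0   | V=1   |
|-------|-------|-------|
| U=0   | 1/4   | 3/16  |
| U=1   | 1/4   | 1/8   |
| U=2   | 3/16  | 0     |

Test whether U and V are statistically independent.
Marginal P(U) (row sums):
  P(U=0) = 1/4 + 3/16 = 7/16
  P(U=1) = 1/4 + 1/8 = 3/8
  P(U=2) = 3/16 + 0 = 3/16
Marginal P(V) (column sums):
  P(V=0) = 1/4 + 1/4 + 3/16 = 11/16
  P(V=1) = 3/16 + 1/8 + 0 = 5/16

U and V are independent iff P(U=i,V=j) = P(U=i)·P(V=j) for every cell.
  P(U=0)·P(V=0) = 7/16 × 11/16 = 77/256, but P(U=0,V=0) = 1/4 ✗

No, U and V are not independent. Quantitatively, I(U;V) > 0:

H(U) = -[(7/16)·log₂(7/16) + (3/8)·log₂(3/8) + (3/16)·log₂(3/16)]
  = 0.5218 + 0.5306 + 0.4528
  = 1.5052 bits
H(V) = -[(11/16)·log₂(11/16) + (5/16)·log₂(5/16)]
  = 0.3716 + 0.5244
  = 0.8960 bits
H(U,V) = -[(1/4)·log₂(1/4) + (3/16)·log₂(3/16) + (1/4)·log₂(1/4) + (1/8)·log₂(1/8) + (3/16)·log₂(3/16)]
  = 0.5000 + 0.4528 + 0.5000 + 0.3750 + 0.4528
  = 2.2806 bits
I(U;V) = H(U) + H(V) - H(U,V) = 1.5052 + 0.8960 - 2.2806 = 0.1206 bits > 0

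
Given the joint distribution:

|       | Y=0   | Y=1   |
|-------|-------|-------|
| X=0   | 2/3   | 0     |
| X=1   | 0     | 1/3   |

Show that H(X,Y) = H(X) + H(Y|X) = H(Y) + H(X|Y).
Marginal P(X) (row sums):
  P(X=0) = 2/3 + 0 = 2/3
  P(X=1) = 0 + 1/3 = 1/3
Marginal P(Y) (column sums):
  P(Y=0) = 2/3 + 0 = 2/3
  P(Y=1) = 0 + 1/3 = 1/3

Decomposition 1: H(X) + H(Y|X)
H(X) = -[(2/3)·log₂(2/3) + (1/3)·log₂(1/3)]
  = 0.3900 + 0.5283
  = 0.9183 bits
H(Y|X) = -Σ P(X,Y)·log₂ P(Y|X), where P(Y|X) = P(X,Y) / P(X)
  (cells with P(X,Y) = 0 contribute 0)
  (X=0,Y=0): P(Y|X) = (2/3)/(2/3) = 1;  -(2/3)·log₂(1) = 0.0000
  (X=1,Y=1): P(Y|X) = (1/3)/(1/3) = 1;  -(1/3)·log₂(1) = 0.0000
H(Y|X) = 0.0000 + 0.0000
  = 0.0000 bits
H(X) + H(Y|X) = 0.9183 + 0.0000 = 0.9183 bits

Decomposition 2: H(Y) + H(X|Y)
H(Y) = -[(2/3)·log₂(2/3) + (1/3)·log₂(1/3)]
  = 0.3900 + 0.5283
  = 0.9183 bits
H(X|Y) = -Σ P(X,Y)·log₂ P(X|Y), where P(X|Y) = P(X,Y) / P(Y)
  (cells with P(X,Y) = 0 contribute 0)
  (X=0,Y=0): P(X|Y) = (2/3)/(2/3) = 1;  -(2/3)·log₂(1) = 0.0000
  (X=1,Y=1): P(X|Y) = (1/3)/(1/3) = 1;  -(1/3)·log₂(1) = 0.0000
H(X|Y) = 0.0000 + 0.0000
  = 0.0000 bits
H(Y) + H(X|Y) = 0.9183 + 0.0000 = 0.9183 bits

Direct computation of the joint entropy:
H(X,Y) = -[(2/3)·log₂(2/3) + (1/3)·log₂(1/3)]
  = 0.3900 + 0.5283
  = 0.9183 bits

All three agree: H(X,Y) = 0.9183 bits ✓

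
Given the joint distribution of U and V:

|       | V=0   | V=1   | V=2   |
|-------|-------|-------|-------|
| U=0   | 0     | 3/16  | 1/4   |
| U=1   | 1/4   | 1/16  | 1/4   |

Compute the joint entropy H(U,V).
H(U,V) = -Σ P(U,V) log₂ P(U,V), summed over the non-zero cells:
H(U,V) = -[(3/16)·log₂(3/16) + (1/4)·log₂(1/4) + (1/4)·log₂(1/4) + (1/16)·log₂(1/16) + (1/4)·log₂(1/4)]
  = 0.4528 + 0.5000 + 0.5000 + 0.2500 + 0.5000
  = 2.2028 bits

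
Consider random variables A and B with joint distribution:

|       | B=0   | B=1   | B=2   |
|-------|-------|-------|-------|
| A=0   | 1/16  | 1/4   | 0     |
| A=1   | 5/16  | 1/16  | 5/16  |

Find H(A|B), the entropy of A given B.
Marginal P(B) (column sums):
  P(B=0) = 1/16 + 5/16 = 3/8
  P(B=1) = 1/4 + 1/16 = 5/16
  P(B=2) = 0 + 5/16 = 5/16

H(A|B) = -Σ P(A,B)·log₂ P(A|B), where P(A|B) = P(A,B) / P(B)
  (cells with P(A,B) = 0 contribute 0)
  (A=0,B=0): P(A|B) = (1/16)/(3/8) = 1/6;  -(1/16)·log₂(1/6) = 0.1616
  (A=0,B=1): P(A|B) = (1/4)/(5/16) = 4/5;  -(1/4)·log₂(4/5) = 0.0805
  (A=1,B=0): P(A|B) = (5/16)/(3/8) = 5/6;  -(5/16)·log₂(5/6) = 0.0822
  (A=1,B=1): P(A|B) = (1/16)/(5/16) = 1/5;  -(1/16)·log₂(1/5) = 0.1451
  (A=1,B=2): P(A|B) = (5/16)/(5/16) = 1;  -(5/16)·log₂(1) = 0.0000
H(A|B) = 0.1616 + 0.0805 + 0.0822 + 0.1451 + 0.0000
  = 0.4694 bits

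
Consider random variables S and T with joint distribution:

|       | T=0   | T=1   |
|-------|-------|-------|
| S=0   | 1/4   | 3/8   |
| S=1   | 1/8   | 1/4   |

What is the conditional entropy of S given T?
Marginal P(T) (column sums):
  P(T=0) = 1/4 + 1/8 = 3/8
  P(T=1) = 3/8 + 1/4 = 5/8

H(S|T) = -Σ P(S,T)·log₂ P(S|T), where P(S|T) = P(S,T) / P(T)
  (S=0,T=0): P(S|T) = (1/4)/(3/8) = 2/3;  -(1/4)·log₂(2/3) = 0.1462
  (S=0,T=1): P(S|T) = (3/8)/(5/8) = 3/5;  -(3/8)·log₂(3/5) = 0.2764
  (S=1,T=0): P(S|T) = (1/8)/(3/8) = 1/3;  -(1/8)·log₂(1/3) = 0.1981
  (S=1,T=1): P(S|T) = (1/4)/(5/8) = 2/5;  -(1/4)·log₂(2/5) = 0.3305
H(S|T) = 0.1462 + 0.2764 + 0.1981 + 0.3305
  = 0.9512 bits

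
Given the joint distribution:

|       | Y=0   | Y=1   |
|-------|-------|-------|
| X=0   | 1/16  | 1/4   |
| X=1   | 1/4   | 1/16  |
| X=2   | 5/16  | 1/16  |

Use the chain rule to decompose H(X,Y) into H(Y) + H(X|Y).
By the chain rule: H(X,Y) = H(Y) + H(X|Y)

Marginal P(Y) (column sums):
  P(Y=0) = 1/16 + 1/4 + 5/16 = 5/8
  P(Y=1) = 1/4 + 1/16 + 1/16 = 3/8
H(Y) = -[(5/8)·log₂(5/8) + (3/8)·log₂(3/8)]
  = 0.4238 + 0.5306
  = 0.9544 bits
H(X|Y) = -Σ P(X,Y)·log₂ P(X|Y), where P(X|Y) = P(X,Y) / P(Y)
  (X=0,Y=0): P(X|Y) = (1/16)/(5/8) = 1/10;  -(1/16)·log₂(1/10) = 0.2076
  (X=0,Y=1): P(X|Y) = (1/4)/(3/8) = 2/3;  -(1/4)·log₂(2/3) = 0.1462
  (X=1,Y=0): P(X|Y) = (1/4)/(5/8) = 2/5;  -(1/4)·log₂(2/5) = 0.3305
  (X=1,Y=1): P(X|Y) = (1/16)/(3/8) = 1/6;  -(1/16)·log₂(1/6) = 0.1616
  (X=2,Y=0): P(X|Y) = (5/16)/(5/8) = 1/2;  -(5/16)·log₂(1/2) = 0.3125
  (X=2,Y=1): P(X|Y) = (1/16)/(3/8) = 1/6;  -(1/16)·log₂(1/6) = 0.1616
H(X|Y) = 0.2076 + 0.1462 + 0.3305 + 0.1616 + 0.3125 + 0.1616
  = 1.3200 bits

H(X,Y) = H(Y) + H(X|Y) = 0.9544 + 1.3200 = 2.2744 bits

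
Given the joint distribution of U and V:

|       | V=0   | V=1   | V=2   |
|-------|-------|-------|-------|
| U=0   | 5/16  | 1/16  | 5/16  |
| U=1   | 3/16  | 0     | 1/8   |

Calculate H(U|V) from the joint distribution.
Marginal P(V) (column sums):
  P(V=0) = 5/16 + 3/16 = 1/2
  P(V=1) = 1/16 + 0 = 1/16
  P(V=2) = 5/16 + 1/8 = 7/16

H(U|V) = -Σ P(U,V)·log₂ P(U|V), where P(U|V) = P(U,V) / P(V)
  (cells with P(U,V) = 0 contribute 0)
  (U=0,V=0): P(U|V) = (5/16)/(1/2) = 5/8;  -(5/16)·log₂(5/8) = 0.2119
  (U=0,V=1): P(U|V) = (1/16)/(1/16) = 1;  -(1/16)·log₂(1) = 0.0000
  (U=0,V=2): P(U|V) = (5/16)/(7/16) = 5/7;  -(5/16)·log₂(5/7) = 0.1517
  (U=1,V=0): P(U|V) = (3/16)/(1/2) = 3/8;  -(3/16)·log₂(3/8) = 0.2653
  (U=1,V=2): P(U|V) = (1/8)/(7/16) = 2/7;  -(1/8)·log₂(2/7) = 0.2259
H(U|V) = 0.2119 + 0.0000 + 0.1517 + 0.2653 + 0.2259
  = 0.8548 bits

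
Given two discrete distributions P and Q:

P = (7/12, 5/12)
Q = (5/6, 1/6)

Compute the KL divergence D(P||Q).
D(P||Q) = Σ P(i) log₂(P(i)/Q(i))
  i=0: (7/12) × log₂((7/12)/(5/6)) = (7/12) × log₂(7/10) = -0.3002
  i=1: (5/12) × log₂((5/12)/(1/6)) = (5/12) × log₂(5/2) = 0.5508
D(P||Q) = -0.3002 + 0.5508
  = 0.2506 bits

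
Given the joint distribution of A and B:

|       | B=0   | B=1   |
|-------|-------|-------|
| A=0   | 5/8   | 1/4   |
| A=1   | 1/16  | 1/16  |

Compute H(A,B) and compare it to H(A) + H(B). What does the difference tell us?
Marginal P(A) (row sums):
  P(A=0) = 5/8 + 1/4 = 7/8
  P(A=1) = 1/16 + 1/16 = 1/8
Marginal P(B) (column sums):
  P(B=0) = 5/8 + 1/16 = 11/16
  P(B=1) = 1/4 + 1/16 = 5/16

H(A,B) = -[(5/8)·log₂(5/8) + (1/4)·log₂(1/4) + (1/16)·log₂(1/16) + (1/16)·log₂(1/16)]
  = 0.4238 + 0.5000 + 0.2500 + 0.2500
  = 1.4238 bits
H(A) = -[(7/8)·log₂(7/8) + (1/8)·log₂(1/8)]
  = 0.1686 + 0.3750
  = 0.5436 bits
H(B) = -[(11/16)·log₂(11/16) + (5/16)·log₂(5/16)]
  = 0.3716 + 0.5244
  = 0.8960 bits

H(A) + H(B) = 0.5436 + 0.8960 = 1.4396 bits
Difference: H(A) + H(B) - H(A,B) = 1.4396 - 1.4238 = 0.0158 bits = I(A;B)

The difference is the mutual information; it is positive here, so A and B are dependent (knowing one reduces uncertainty about the other by 0.0158 bits).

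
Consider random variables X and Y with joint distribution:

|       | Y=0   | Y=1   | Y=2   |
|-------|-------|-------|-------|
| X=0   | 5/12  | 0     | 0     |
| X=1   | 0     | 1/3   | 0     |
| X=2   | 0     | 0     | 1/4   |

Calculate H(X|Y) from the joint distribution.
Marginal P(Y) (column sums):
  P(Y=0) = 5/12 + 0 + 0 = 5/12
  P(Y=1) = 0 + 1/3 + 0 = 1/3
  P(Y=2) = 0 + 0 + 1/4 = 1/4

H(X|Y) = -Σ P(X,Y)·log₂ P(X|Y), where P(X|Y) = P(X,Y) / P(Y)
  (cells with P(X,Y) = 0 contribute 0)
  (X=0,Y=0): P(X|Y) = (5/12)/(5/12) = 1;  -(5/12)·log₂(1) = 0.0000
  (X=1,Y=1): P(X|Y) = (1/3)/(1/3) = 1;  -(1/3)·log₂(1) = 0.0000
  (X=2,Y=2): P(X|Y) = (1/4)/(1/4) = 1;  -(1/4)·log₂(1) = 0.0000
H(X|Y) = 0.0000 + 0.0000 + 0.0000
  = 0.0000 bits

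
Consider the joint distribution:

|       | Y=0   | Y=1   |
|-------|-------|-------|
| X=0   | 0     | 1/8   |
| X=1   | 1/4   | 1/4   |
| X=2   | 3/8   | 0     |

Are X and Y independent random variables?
Marginal P(X) (row sums):
  P(X=0) = 0 + 1/8 = 1/8
  P(X=1) = 1/4 + 1/4 = 1/2
  P(X=2) = 3/8 + 0 = 3/8
Marginal P(Y) (column sums):
  P(Y=0) = 0 + 1/4 + 3/8 = 5/8
  P(Y=1) = 1/8 + 1/4 + 0 = 3/8

X and Y are independent iff P(X=i,Y=j) = P(X=i)·P(Y=j) for every cell.
  P(X=0)·P(Y=0) = 1/8 × 5/8 = 5/64, but P(X=0,Y=0) = 0 ✗

No, X and Y are not independent. Quantitatively, I(X;Y) > 0:

H(X) = -[(1/8)·log₂(1/8) + (1/2)·log₂(1/2) + (3/8)·log₂(3/8)]
  = 0.3750 + 0.5000 + 0.5306
  = 1.4056 bits
H(Y) = -[(5/8)·log₂(5/8) + (3/8)·log₂(3/8)]
  = 0.4238 + 0.5306
  = 0.9544 bits
H(X,Y) = -[(1/8)·log₂(1/8) + (1/4)·log₂(1/4) + (1/4)·log₂(1/4) + (3/8)·log₂(3/8)]
  = 0.3750 + 0.5000 + 0.5000 + 0.5306
  = 1.9056 bits
I(X;Y) = H(X) + H(Y) - H(X,Y) = 1.4056 + 0.9544 - 1.9056 = 0.4544 bits > 0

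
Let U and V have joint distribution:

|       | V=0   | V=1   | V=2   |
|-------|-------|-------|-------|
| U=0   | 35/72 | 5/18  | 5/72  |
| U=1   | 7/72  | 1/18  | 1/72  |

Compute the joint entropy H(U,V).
H(U,V) = -Σ P(U,V) log₂ P(U,V), summed over the non-zero cells:
H(U,V) = -[(35/72)·log₂(35/72) + (5/18)·log₂(5/18) + (5/72)·log₂(5/72) + (7/72)·log₂(7/72) + (1/18)·log₂(1/18) + (1/72)·log₂(1/72)]
  = 0.5059 + 0.5133 + 0.2672 + 0.3269 + 0.2317 + 0.0857
  = 1.9307 bits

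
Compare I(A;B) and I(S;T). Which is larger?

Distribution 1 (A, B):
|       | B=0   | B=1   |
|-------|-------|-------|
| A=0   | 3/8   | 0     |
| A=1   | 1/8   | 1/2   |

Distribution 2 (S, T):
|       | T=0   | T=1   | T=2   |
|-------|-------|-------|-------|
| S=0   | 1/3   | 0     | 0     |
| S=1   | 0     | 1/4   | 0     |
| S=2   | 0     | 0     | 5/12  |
Distribution 1 (A, B):
Marginal P(A) (row sums):
  P(A=0) = 3/8 + 0 = 3/8
  P(A=1) = 1/8 + 1/2 = 5/8
Marginal P(B) (column sums):
  P(B=0) = 3/8 + 1/8 = 1/2
  P(B=1) = 0 + 1/2 = 1/2

H(A) = -[(3/8)·log₂(3/8) + (5/8)·log₂(5/8)]
  = 0.5306 + 0.4238
  = 0.9544 bits
H(B) = -[(1/2)·log₂(1/2) + (1/2)·log₂(1/2)]
  = 0.5000 + 0.5000
  = 1.0000 bits
H(A,B) = -[(3/8)·log₂(3/8) + (1/8)·log₂(1/8) + (1/2)·log₂(1/2)]
  = 0.5306 + 0.3750 + 0.5000
  = 1.4056 bits

I(A;B) = H(A) + H(B) - H(A,B)
  = 0.9544 + 1.0000 - 1.4056
  = 0.5488 bits

Distribution 2 (S, T):
Marginal P(S) (row sums):
  P(S=0) = 1/3 + 0 + 0 = 1/3
  P(S=1) = 0 + 1/4 + 0 = 1/4
  P(S=2) = 0 + 0 + 5/12 = 5/12
Marginal P(T) (column sums):
  P(T=0) = 1/3 + 0 + 0 = 1/3
  P(T=1) = 0 + 1/4 + 0 = 1/4
  P(T=2) = 0 + 0 + 5/12 = 5/12

H(S) = -[(1/3)·log₂(1/3) + (1/4)·log₂(1/4) + (5/12)·log₂(5/12)]
  = 0.5283 + 0.5000 + 0.5263
  = 1.5546 bits
H(T) = -[(1/3)·log₂(1/3) + (1/4)·log₂(1/4) + (5/12)·log₂(5/12)]
  = 0.5283 + 0.5000 + 0.5263
  = 1.5546 bits
H(S,T) = -[(1/3)·log₂(1/3) + (1/4)·log₂(1/4) + (5/12)·log₂(5/12)]
  = 0.5283 + 0.5000 + 0.5263
  = 1.5546 bits

I(S;T) = H(S) + H(T) - H(S,T)
  = 1.5546 + 1.5546 - 1.5546
  = 1.5546 bits

I(S;T) = 1.5546 bits > I(A;B) = 0.5488 bits, so (S, T) has the higher mutual information (stronger dependence).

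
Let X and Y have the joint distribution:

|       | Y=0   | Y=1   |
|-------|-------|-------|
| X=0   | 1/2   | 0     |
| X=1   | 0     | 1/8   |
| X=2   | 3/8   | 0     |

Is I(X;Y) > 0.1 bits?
Marginal P(X) (row sums):
  P(X=0) = 1/2 + 0 = 1/2
  P(X=1) = 0 + 1/8 = 1/8
  P(X=2) = 3/8 + 0 = 3/8
Marginal P(Y) (column sums):
  P(Y=0) = 1/2 + 0 + 3/8 = 7/8
  P(Y=1) = 0 + 1/8 + 0 = 1/8

H(X) = -[(1/2)·log₂(1/2) + (1/8)·log₂(1/8) + (3/8)·log₂(3/8)]
  = 0.5000 + 0.3750 + 0.5306
  = 1.4056 bits
H(Y) = -[(7/8)·log₂(7/8) + (1/8)·log₂(1/8)]
  = 0.1686 + 0.3750
  = 0.5436 bits
H(X,Y) = -[(1/2)·log₂(1/2) + (1/8)·log₂(1/8) + (3/8)·log₂(3/8)]
  = 0.5000 + 0.3750 + 0.5306
  = 1.4056 bits

I(X;Y) = H(X) + H(Y) - H(X,Y)
  = 1.4056 + 0.5436 - 1.4056
  = 0.5436 bits

Yes. I(X;Y) = 0.5436 bits, which is > 0.1 bits.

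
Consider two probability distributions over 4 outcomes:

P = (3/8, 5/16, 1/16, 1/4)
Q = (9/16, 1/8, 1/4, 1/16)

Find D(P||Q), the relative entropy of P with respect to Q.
D(P||Q) = Σ P(i) log₂(P(i)/Q(i))
  i=0: (3/8) × log₂((3/8)/(9/16)) = (3/8) × log₂(2/3) = -0.2194
  i=1: (5/16) × log₂((5/16)/(1/8)) = (5/16) × log₂(5/2) = 0.4131
  i=2: (1/16) × log₂((1/16)/(1/4)) = (1/16) × log₂(1/4) = -0.1250
  i=3: (1/4) × log₂((1/4)/(1/16)) = (1/4) × log₂(4) = 0.5000
D(P||Q) = -0.2194 + 0.4131 - 0.1250 + 0.5000
  = 0.5687 bits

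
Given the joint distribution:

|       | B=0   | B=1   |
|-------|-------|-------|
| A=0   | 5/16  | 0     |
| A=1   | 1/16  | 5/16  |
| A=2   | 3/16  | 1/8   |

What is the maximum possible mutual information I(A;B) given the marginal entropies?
The upper bound on mutual information is I(A;B) ≤ min(H(A), H(B)).

Marginal P(A) (row sums):
  P(A=0) = 5/16 + 0 = 5/16
  P(A=1) = 1/16 + 5/16 = 3/8
  P(A=2) = 3/16 + 1/8 = 5/16
Marginal P(B) (column sums):
  P(B=0) = 5/16 + 1/16 + 3/16 = 9/16
  P(B=1) = 0 + 5/16 + 1/8 = 7/16

H(A) = -[(5/16)·log₂(5/16) + (3/8)·log₂(3/8) + (5/16)·log₂(5/16)]
  = 0.5244 + 0.5306 + 0.5244
  = 1.5794 bits
H(B) = -[(9/16)·log₂(9/16) + (7/16)·log₂(7/16)]
  = 0.4669 + 0.5218
  = 0.9887 bits

Maximum possible I(A;B) = min(1.5794, 0.9887) = 0.9887 bits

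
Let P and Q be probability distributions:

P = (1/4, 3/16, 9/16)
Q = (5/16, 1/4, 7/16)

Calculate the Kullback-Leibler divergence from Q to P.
D(P||Q) = Σ P(i) log₂(P(i)/Q(i))
  i=0: (1/4) × log₂((1/4)/(5/16)) = (1/4) × log₂(4/5) = -0.0805
  i=1: (3/16) × log₂((3/16)/(1/4)) = (3/16) × log₂(3/4) = -0.0778
  i=2: (9/16) × log₂((9/16)/(7/16)) = (9/16) × log₂(9/7) = 0.2039
D(P||Q) = -0.0805 - 0.0778 + 0.2039
  = 0.0456 bits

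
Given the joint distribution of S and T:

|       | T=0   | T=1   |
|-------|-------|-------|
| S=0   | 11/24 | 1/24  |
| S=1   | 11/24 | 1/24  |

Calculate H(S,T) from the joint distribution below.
H(S,T) = -Σ P(S,T) log₂ P(S,T), summed over the non-zero cells:
H(S,T) = -[(11/24)·log₂(11/24) + (1/24)·log₂(1/24) + (11/24)·log₂(11/24) + (1/24)·log₂(1/24)]
  = 0.5159 + 0.1910 + 0.5159 + 0.1910
  = 1.4138 bits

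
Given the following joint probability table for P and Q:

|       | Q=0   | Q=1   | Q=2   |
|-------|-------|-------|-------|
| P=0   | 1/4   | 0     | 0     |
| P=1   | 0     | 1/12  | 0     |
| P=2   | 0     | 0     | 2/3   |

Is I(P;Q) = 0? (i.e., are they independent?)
Marginal P(P) (row sums):
  P(P=0) = 1/4 + 0 + 0 = 1/4
  P(P=1) = 0 + 1/12 + 0 = 1/12
  P(P=2) = 0 + 0 + 2/3 = 2/3
Marginal P(Q) (column sums):
  P(Q=0) = 1/4 + 0 + 0 = 1/4
  P(Q=1) = 0 + 1/12 + 0 = 1/12
  P(Q=2) = 0 + 0 + 2/3 = 2/3

P and Q are independent iff P(P=i,Q=j) = P(P=i)·P(Q=j) for every cell.
  P(P=0)·P(Q=0) = 1/4 × 1/4 = 1/16, but P(P=0,Q=0) = 1/4 ✗

No, P and Q are not independent. Quantitatively, I(P;Q) > 0:

H(P) = -[(1/4)·log₂(1/4) + (1/12)·log₂(1/12) + (2/3)·log₂(2/3)]
  = 0.5000 + 0.2987 + 0.3900
  = 1.1887 bits
H(Q) = -[(1/4)·log₂(1/4) + (1/12)·log₂(1/12) + (2/3)·log₂(2/3)]
  = 0.5000 + 0.2987 + 0.3900
  = 1.1887 bits
H(P,Q) = -[(1/4)·log₂(1/4) + (1/12)·log₂(1/12) + (2/3)·log₂(2/3)]
  = 0.5000 + 0.2987 + 0.3900
  = 1.1887 bits
I(P;Q) = H(P) + H(Q) - H(P,Q) = 1.1887 + 1.1887 - 1.1887 = 1.1887 bits > 0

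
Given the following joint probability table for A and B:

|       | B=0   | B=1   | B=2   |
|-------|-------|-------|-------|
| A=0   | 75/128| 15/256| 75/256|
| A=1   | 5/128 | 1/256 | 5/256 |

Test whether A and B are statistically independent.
Marginal P(A) (row sums):
  P(A=0) = 75/128 + 15/256 + 75/256 = 15/16
  P(A=1) = 5/128 + 1/256 + 5/256 = 1/16
Marginal P(B) (column sums):
  P(B=0) = 75/128 + 5/128 = 5/8
  P(B=1) = 15/256 + 1/256 = 1/16
  P(B=2) = 75/256 + 5/256 = 5/16

A and B are independent iff P(A=i,B=j) = P(A=i)·P(B=j) for every cell.
  P(A=0)·P(B=0) = 15/16 × 5/8 = 75/128 = P(A=0,B=0) ✓
  P(A=0)·P(B=1) = 15/16 × 1/16 = 15/256 = P(A=0,B=1) ✓
  P(A=0)·P(B=2) = 15/16 × 5/16 = 75/256 = P(A=0,B=2) ✓
  P(A=1)·P(B=0) = 1/16 × 5/8 = 5/128 = P(A=1,B=0) ✓
  P(A=1)·P(B=1) = 1/16 × 1/16 = 1/256 = P(A=1,B=1) ✓
  P(A=1)·P(B=2) = 1/16 × 5/16 = 5/256 = P(A=1,B=2) ✓

Yes, A and B are independent: every cell factors, so I(A;B) = 0 bits.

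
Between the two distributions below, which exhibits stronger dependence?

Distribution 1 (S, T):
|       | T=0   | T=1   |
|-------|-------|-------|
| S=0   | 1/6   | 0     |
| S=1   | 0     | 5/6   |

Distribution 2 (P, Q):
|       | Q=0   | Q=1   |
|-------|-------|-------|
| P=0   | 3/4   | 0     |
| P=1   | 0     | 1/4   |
Distribution 1 (S, T):
Marginal P(S) (row sums):
  P(S=0) = 1/6 + 0 = 1/6
  P(S=1) = 0 + 5/6 = 5/6
Marginal P(T) (column sums):
  P(T=0) = 1/6 + 0 = 1/6
  P(T=1) = 0 + 5/6 = 5/6

H(S) = -[(1/6)·log₂(1/6) + (5/6)·log₂(5/6)]
  = 0.4308 + 0.2192
  = 0.6500 bits
H(T) = -[(1/6)·log₂(1/6) + (5/6)·log₂(5/6)]
  = 0.4308 + 0.2192
  = 0.6500 bits
H(S,T) = -[(1/6)·log₂(1/6) + (5/6)·log₂(5/6)]
  = 0.4308 + 0.2192
  = 0.6500 bits

I(S;T) = H(S) + H(T) - H(S,T)
  = 0.6500 + 0.6500 - 0.6500
  = 0.6500 bits

Distribution 2 (P, Q):
Marginal P(P) (row sums):
  P(P=0) = 3/4 + 0 = 3/4
  P(P=1) = 0 + 1/4 = 1/4
Marginal P(Q) (column sums):
  P(Q=0) = 3/4 + 0 = 3/4
  P(Q=1) = 0 + 1/4 = 1/4

H(P) = -[(3/4)·log₂(3/4) + (1/4)·log₂(1/4)]
  = 0.3113 + 0.5000
  = 0.8113 bits
H(Q) = -[(3/4)·log₂(3/4) + (1/4)·log₂(1/4)]
  = 0.3113 + 0.5000
  = 0.8113 bits
H(P,Q) = -[(3/4)·log₂(3/4) + (1/4)·log₂(1/4)]
  = 0.3113 + 0.5000
  = 0.8113 bits

I(P;Q) = H(P) + H(Q) - H(P,Q)
  = 0.8113 + 0.8113 - 0.8113
  = 0.8113 bits

I(P;Q) = 0.8113 bits > I(S;T) = 0.6500 bits, so (P, Q) has the higher mutual information (stronger dependence).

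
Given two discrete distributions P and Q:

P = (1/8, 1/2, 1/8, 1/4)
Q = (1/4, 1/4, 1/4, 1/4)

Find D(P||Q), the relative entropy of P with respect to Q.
D(P||Q) = Σ P(i) log₂(P(i)/Q(i))
  i=0: (1/8) × log₂((1/8)/(1/4)) = (1/8) × log₂(1/2) = -0.1250
  i=1: (1/2) × log₂((1/2)/(1/4)) = (1/2) × log₂(2) = 0.5000
  i=2: (1/8) × log₂((1/8)/(1/4)) = (1/8) × log₂(1/2) = -0.1250
  i=3: (1/4) × log₂((1/4)/(1/4)) = (1/4) × log₂(1) = 0.0000
D(P||Q) = -0.1250 + 0.5000 - 0.1250 + 0.0000
  = 0.2500 bits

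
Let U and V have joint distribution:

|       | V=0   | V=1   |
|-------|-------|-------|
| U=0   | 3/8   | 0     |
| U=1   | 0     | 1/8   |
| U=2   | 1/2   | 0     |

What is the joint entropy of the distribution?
H(U,V) = -Σ P(U,V) log₂ P(U,V), summed over the non-zero cells:
H(U,V) = -[(3/8)·log₂(3/8) + (1/8)·log₂(1/8) + (1/2)·log₂(1/2)]
  = 0.5306 + 0.3750 + 0.5000
  = 1.4056 bits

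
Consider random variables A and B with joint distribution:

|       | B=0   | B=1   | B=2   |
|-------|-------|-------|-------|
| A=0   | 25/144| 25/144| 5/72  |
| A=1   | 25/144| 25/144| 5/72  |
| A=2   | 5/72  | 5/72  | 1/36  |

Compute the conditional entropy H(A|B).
Marginal P(B) (column sums):
  P(B=0) = 25/144 + 25/144 + 5/72 = 5/12
  P(B=1) = 25/144 + 25/144 + 5/72 = 5/12
  P(B=2) = 5/72 + 5/72 + 1/36 = 1/6

H(A|B) = -Σ P(A,B)·log₂ P(A|B), where P(A|B) = P(A,B) / P(B)
  (A=0,B=0): P(A|B) = (25/144)/(5/12) = 5/12;  -(25/144)·log₂(5/12) = 0.2193
  (A=0,B=1): P(A|B) = (25/144)/(5/12) = 5/12;  -(25/144)·log₂(5/12) = 0.2193
  (A=0,B=2): P(A|B) = (5/72)/(1/6) = 5/12;  -(5/72)·log₂(5/12) = 0.0877
  (A=1,B=0): P(A|B) = (25/144)/(5/12) = 5/12;  -(25/144)·log₂(5/12) = 0.2193
  (A=1,B=1): P(A|B) = (25/144)/(5/12) = 5/12;  -(25/144)·log₂(5/12) = 0.2193
  (A=1,B=2): P(A|B) = (5/72)/(1/6) = 5/12;  -(5/72)·log₂(5/12) = 0.0877
  (A=2,B=0): P(A|B) = (5/72)/(5/12) = 1/6;  -(5/72)·log₂(1/6) = 0.1795
  (A=2,B=1): P(A|B) = (5/72)/(5/12) = 1/6;  -(5/72)·log₂(1/6) = 0.1795
  (A=2,B=2): P(A|B) = (1/36)/(1/6) = 1/6;  -(1/36)·log₂(1/6) = 0.0718
H(A|B) = 0.2193 + 0.2193 + 0.0877 + 0.2193 + 0.2193 + 0.0877 + 0.1795 + 0.1795 + 0.0718
  = 1.4834 bits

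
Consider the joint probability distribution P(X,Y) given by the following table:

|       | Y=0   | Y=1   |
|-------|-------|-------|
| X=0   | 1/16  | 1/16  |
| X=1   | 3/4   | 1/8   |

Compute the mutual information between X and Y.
Marginal P(X) (row sums):
  P(X=0) = 1/16 + 1/16 = 1/8
  P(X=1) = 3/4 + 1/8 = 7/8
Marginal P(Y) (column sums):
  P(Y=0) = 1/16 + 3/4 = 13/16
  P(Y=1) = 1/16 + 1/8 = 3/16

H(X) = -[(1/8)·log₂(1/8) + (7/8)·log₂(7/8)]
  = 0.3750 + 0.1686
  = 0.5436 bits
H(Y) = -[(13/16)·log₂(13/16) + (3/16)·log₂(3/16)]
  = 0.2434 + 0.4528
  = 0.6962 bits
H(X,Y) = -[(1/16)·log₂(1/16) + (1/16)·log₂(1/16) + (3/4)·log₂(3/4) + (1/8)·log₂(1/8)]
  = 0.2500 + 0.2500 + 0.3113 + 0.3750
  = 1.1863 bits

I(X;Y) = H(X) + H(Y) - H(X,Y)
  = 0.5436 + 0.6962 - 1.1863
  = 0.0535 bits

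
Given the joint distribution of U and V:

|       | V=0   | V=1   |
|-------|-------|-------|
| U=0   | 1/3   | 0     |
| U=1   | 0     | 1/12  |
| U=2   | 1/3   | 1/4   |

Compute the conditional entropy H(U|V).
Marginal P(V) (column sums):
  P(V=0) = 1/3 + 0 + 1/3 = 2/3
  P(V=1) = 0 + 1/12 + 1/4 = 1/3

H(U|V) = -Σ P(U,V)·log₂ P(U|V), where P(U|V) = P(U,V) / P(V)
  (cells with P(U,V) = 0 contribute 0)
  (U=0,V=0): P(U|V) = (1/3)/(2/3) = 1/2;  -(1/3)·log₂(1/2) = 0.3333
  (U=1,V=1): P(U|V) = (1/12)/(1/3) = 1/4;  -(1/12)·log₂(1/4) = 0.1667
  (U=2,V=0): P(U|V) = (1/3)/(2/3) = 1/2;  -(1/3)·log₂(1/2) = 0.3333
  (U=2,V=1): P(U|V) = (1/4)/(1/3) = 3/4;  -(1/4)·log₂(3/4) = 0.1038
H(U|V) = 0.3333 + 0.1667 + 0.3333 + 0.1038
  = 0.9371 bits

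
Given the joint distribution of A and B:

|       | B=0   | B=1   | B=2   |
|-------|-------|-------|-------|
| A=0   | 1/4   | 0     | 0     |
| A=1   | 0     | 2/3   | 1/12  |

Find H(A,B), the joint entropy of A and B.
H(A,B) = -Σ P(A,B) log₂ P(A,B), summed over the non-zero cells:
H(A,B) = -[(1/4)·log₂(1/4) + (2/3)·log₂(2/3) + (1/12)·log₂(1/12)]
  = 0.5000 + 0.3900 + 0.2987
  = 1.1887 bits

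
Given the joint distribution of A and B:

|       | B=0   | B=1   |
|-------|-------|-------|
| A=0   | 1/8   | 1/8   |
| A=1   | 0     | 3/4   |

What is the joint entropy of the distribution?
H(A,B) = -Σ P(A,B) log₂ P(A,B), summed over the non-zero cells:
H(A,B) = -[(1/8)·log₂(1/8) + (1/8)·log₂(1/8) + (3/4)·log₂(3/4)]
  = 0.3750 + 0.3750 + 0.3113
  = 1.0613 bits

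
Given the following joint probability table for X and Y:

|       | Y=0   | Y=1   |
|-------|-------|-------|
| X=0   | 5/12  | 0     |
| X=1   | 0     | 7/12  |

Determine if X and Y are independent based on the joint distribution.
Marginal P(X) (row sums):
  P(X=0) = 5/12 + 0 = 5/12
  P(X=1) = 0 + 7/12 = 7/12
Marginal P(Y) (column sums):
  P(Y=0) = 5/12 + 0 = 5/12
  P(Y=1) = 0 + 7/12 = 7/12

X and Y are independent iff P(X=i,Y=j) = P(X=i)·P(Y=j) for every cell.
  P(X=0)·P(Y=0) = 5/12 × 5/12 = 25/144, but P(X=0,Y=0) = 5/12 ✗

No, X and Y are not independent. Quantitatively, I(X;Y) > 0:

H(X) = -[(5/12)·log₂(5/12) + (7/12)·log₂(7/12)]
  = 0.5263 + 0.4536
  = 0.9799 bits
H(Y) = -[(5/12)·log₂(5/12) + (7/12)·log₂(7/12)]
  = 0.5263 + 0.4536
  = 0.9799 bits
H(X,Y) = -[(5/12)·log₂(5/12) + (7/12)·log₂(7/12)]
  = 0.5263 + 0.4536
  = 0.9799 bits
I(X;Y) = H(X) + H(Y) - H(X,Y) = 0.9799 + 0.9799 - 0.9799 = 0.9799 bits > 0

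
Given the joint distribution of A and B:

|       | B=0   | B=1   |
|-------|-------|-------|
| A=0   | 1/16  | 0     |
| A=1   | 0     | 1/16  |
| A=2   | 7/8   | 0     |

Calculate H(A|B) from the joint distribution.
Marginal P(B) (column sums):
  P(B=0) = 1/16 + 0 + 7/8 = 15/16
  P(B=1) = 0 + 1/16 + 0 = 1/16

H(A|B) = -Σ P(A,B)·log₂ P(A|B), where P(A|B) = P(A,B) / P(B)
  (cells with P(A,B) = 0 contribute 0)
  (A=0,B=0): P(A|B) = (1/16)/(15/16) = 1/15;  -(1/16)·log₂(1/15) = 0.2442
  (A=1,B=1): P(A|B) = (1/16)/(1/16) = 1;  -(1/16)·log₂(1) = 0.0000
  (A=2,B=0): P(A|B) = (7/8)/(15/16) = 14/15;  -(7/8)·log₂(14/15) = 0.0871
H(A|B) = 0.2442 + 0.0000 + 0.0871
  = 0.3313 bits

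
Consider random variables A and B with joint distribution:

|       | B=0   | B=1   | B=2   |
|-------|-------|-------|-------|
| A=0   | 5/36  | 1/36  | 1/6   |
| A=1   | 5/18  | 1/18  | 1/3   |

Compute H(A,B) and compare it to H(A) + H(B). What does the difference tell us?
Marginal P(A) (row sums):
  P(A=0) = 5/36 + 1/36 + 1/6 = 1/3
  P(A=1) = 5/18 + 1/18 + 1/3 = 2/3
Marginal P(B) (column sums):
  P(B=0) = 5/36 + 5/18 = 5/12
  P(B=1) = 1/36 + 1/18 = 1/12
  P(B=2) = 1/6 + 1/3 = 1/2

H(A,B) = -[(5/36)·log₂(5/36) + (1/36)·log₂(1/36) + (1/6)·log₂(1/6) + (5/18)·log₂(5/18) + (1/18)·log₂(1/18) + (1/3)·log₂(1/3)]
  = 0.3956 + 0.1436 + 0.4308 + 0.5133 + 0.2317 + 0.5283
  = 2.2433 bits
H(A) = -[(1/3)·log₂(1/3) + (2/3)·log₂(2/3)]
  = 0.5283 + 0.3900
  = 0.9183 bits
H(B) = -[(5/12)·log₂(5/12) + (1/12)·log₂(1/12) + (1/2)·log₂(1/2)]
  = 0.5263 + 0.2987 + 0.5000
  = 1.3250 bits

H(A) + H(B) = 0.9183 + 1.3250 = 2.2433 bits
Difference: H(A) + H(B) - H(A,B) = 2.2433 - 2.2433 = 0.0000 bits = I(A;B)

The difference is the mutual information; it is 0 here, so A and B are independent (the joint entropy equals the sum of the marginal entropies).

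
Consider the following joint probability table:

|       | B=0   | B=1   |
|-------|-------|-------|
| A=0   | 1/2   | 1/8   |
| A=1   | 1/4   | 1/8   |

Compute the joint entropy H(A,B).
H(A,B) = -Σ P(A,B) log₂ P(A,B), summed over the non-zero cells:
H(A,B) = -[(1/2)·log₂(1/2) + (1/8)·log₂(1/8) + (1/4)·log₂(1/4) + (1/8)·log₂(1/8)]
  = 0.5000 + 0.3750 + 0.5000 + 0.3750
  = 1.7500 bits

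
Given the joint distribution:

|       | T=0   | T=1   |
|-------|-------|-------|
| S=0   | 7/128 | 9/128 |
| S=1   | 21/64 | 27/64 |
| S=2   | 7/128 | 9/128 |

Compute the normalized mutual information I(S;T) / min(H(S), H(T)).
Marginal P(S) (row sums):
  P(S=0) = 7/128 + 9/128 = 1/8
  P(S=1) = 21/64 + 27/64 = 3/4
  P(S=2) = 7/128 + 9/128 = 1/8
Marginal P(T) (column sums):
  P(T=0) = 7/128 + 21/64 + 7/128 = 7/16
  P(T=1) = 9/128 + 27/64 + 9/128 = 9/16

H(S) = -[(1/8)·log₂(1/8) + (3/4)·log₂(3/4) + (1/8)·log₂(1/8)]
  = 0.3750 + 0.3113 + 0.3750
  = 1.0613 bits
H(T) = -[(7/16)·log₂(7/16) + (9/16)·log₂(9/16)]
  = 0.5218 + 0.4669
  = 0.9887 bits
H(S,T) = -[(7/128)·log₂(7/128) + (9/128)·log₂(9/128) + (21/64)·log₂(21/64) + (27/64)·log₂(27/64) + (7/128)·log₂(7/128) + (9/128)·log₂(9/128)]
  = 0.2293 + 0.2693 + 0.5275 + 0.5253 + 0.2293 + 0.2693
  = 2.0500 bits

I(S;T) = H(S) + H(T) - H(S,T)
  = 1.0613 + 0.9887 - 2.0500
  = 0.0000 bits

min(H(S), H(T)) = min(1.0613, 0.9887) = 0.9887 bits
Normalized MI = 0.0000 / 0.9887 = 0.0000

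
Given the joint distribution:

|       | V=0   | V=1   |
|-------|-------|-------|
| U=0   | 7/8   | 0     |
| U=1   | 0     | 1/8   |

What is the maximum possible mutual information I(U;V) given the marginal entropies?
The upper bound on mutual information is I(U;V) ≤ min(H(U), H(V)).

Marginal P(U) (row sums):
  P(U=0) = 7/8 + 0 = 7/8
  P(U=1) = 0 + 1/8 = 1/8
Marginal P(V) (column sums):
  P(V=0) = 7/8 + 0 = 7/8
  P(V=1) = 0 + 1/8 = 1/8

H(U) = -[(7/8)·log₂(7/8) + (1/8)·log₂(1/8)]
  = 0.1686 + 0.3750
  = 0.5436 bits
H(V) = -[(7/8)·log₂(7/8) + (1/8)·log₂(1/8)]
  = 0.1686 + 0.3750
  = 0.5436 bits

Maximum possible I(U;V) = min(0.5436, 0.5436) = 0.5436 bits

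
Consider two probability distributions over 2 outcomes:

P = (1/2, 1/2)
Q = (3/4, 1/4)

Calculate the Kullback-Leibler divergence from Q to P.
D(P||Q) = Σ P(i) log₂(P(i)/Q(i))
  i=0: (1/2) × log₂((1/2)/(3/4)) = (1/2) × log₂(2/3) = -0.2925
  i=1: (1/2) × log₂((1/2)/(1/4)) = (1/2) × log₂(2) = 0.5000
D(P||Q) = -0.2925 + 0.5000
  = 0.2075 bits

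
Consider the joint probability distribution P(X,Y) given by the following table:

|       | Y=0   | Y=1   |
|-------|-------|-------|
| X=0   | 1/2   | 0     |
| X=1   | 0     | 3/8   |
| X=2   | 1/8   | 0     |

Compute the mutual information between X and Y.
Marginal P(X) (row sums):
  P(X=0) = 1/2 + 0 = 1/2
  P(X=1) = 0 + 3/8 = 3/8
  P(X=2) = 1/8 + 0 = 1/8
Marginal P(Y) (column sums):
  P(Y=0) = 1/2 + 0 + 1/8 = 5/8
  P(Y=1) = 0 + 3/8 + 0 = 3/8

H(X) = -[(1/2)·log₂(1/2) + (3/8)·log₂(3/8) + (1/8)·log₂(1/8)]
  = 0.5000 + 0.5306 + 0.3750
  = 1.4056 bits
H(Y) = -[(5/8)·log₂(5/8) + (3/8)·log₂(3/8)]
  = 0.4238 + 0.5306
  = 0.9544 bits
H(X,Y) = -[(1/2)·log₂(1/2) + (3/8)·log₂(3/8) + (1/8)·log₂(1/8)]
  = 0.5000 + 0.5306 + 0.3750
  = 1.4056 bits

I(X;Y) = H(X) + H(Y) - H(X,Y)
  = 1.4056 + 0.9544 - 1.4056
  = 0.9544 bits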